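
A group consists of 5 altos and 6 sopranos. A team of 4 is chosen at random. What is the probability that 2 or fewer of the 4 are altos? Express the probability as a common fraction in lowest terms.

53/66

There are C(11,4) = 330 ways to choose the 4.
Count the complement (more than 2 altos): C(5,3)·C(6,1) + C(5,4)·C(6,0) = 60 + 5 = 65.
Probability = 1 − 65/330 = 265/330 = 53/66.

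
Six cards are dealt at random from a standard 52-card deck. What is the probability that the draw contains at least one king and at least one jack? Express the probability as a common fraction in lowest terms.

718637/5089630

There are C(52,6) = 20358520 possible draws.
By inclusion-exclusion on the complements, draws missing all kings or all jacks: C(48,6) + C(48,6) − C(44,6) = 12271512 + 12271512 − 7059052 = 17483972.
So draws with at least one of each: 20358520 − 17483972 = 2874548, probability 2874548/20358520 = 718637/5089630.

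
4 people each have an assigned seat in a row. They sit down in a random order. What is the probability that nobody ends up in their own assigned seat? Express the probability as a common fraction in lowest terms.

3/8

There are 4! = 24 seatings.
By inclusion-exclusion, seatings with no fixed points: C(4,0)·4! − C(4,1)·3! + C(4,2)·2! − C(4,3)·1! + C(4,4)·0! = 9.
Probability = 9/24 = 3/8.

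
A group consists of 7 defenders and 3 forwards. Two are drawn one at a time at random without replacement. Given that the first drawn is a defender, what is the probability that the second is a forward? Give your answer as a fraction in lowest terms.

1/3

After removing one defender, 9 remain: 6 defenders and 3 forwards.
So the probability the next is a forward is 3/9 = 1/3.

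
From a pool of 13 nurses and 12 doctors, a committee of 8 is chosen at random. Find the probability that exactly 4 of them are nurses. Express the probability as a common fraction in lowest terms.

143/437

The sample space is all 8-subsets of the 25: C(25,8) = 1081575.
Selections with exactly 4 nurses: choose 4 of the 13 nurses and 4 of the 12 doctors, C(13,4)·C(12,4) = 715·495 = 353925.
Probability = 353925/1081575 = 143/437.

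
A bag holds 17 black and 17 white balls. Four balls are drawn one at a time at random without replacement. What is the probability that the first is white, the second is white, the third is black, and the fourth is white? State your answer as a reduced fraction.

Multiply the conditional probabilities at each draw: 17/34 · 16/33 · 17/32 · 15/31 = 69360/1113024 = 85/1364.

85/1364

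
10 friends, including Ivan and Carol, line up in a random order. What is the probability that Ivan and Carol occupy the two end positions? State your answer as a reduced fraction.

There are 10! = 3628800 arrangements.
Place Ivan and Carol at the ends in 2 ways, arrange the remaining 8 in 8! = 40320 ways: 2·40320 = 80640.
Probability = 80640/3628800 = 1/45.

1/45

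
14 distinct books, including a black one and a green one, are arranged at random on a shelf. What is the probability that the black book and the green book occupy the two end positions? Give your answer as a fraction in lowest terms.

1/91

There are 14! = 87178291200 arrangements.
Place the black book and the green book at the ends in 2 ways, arrange the remaining 12 in 12! = 479001600 ways: 2·479001600 = 958003200.
Probability = 958003200/87178291200 = 1/91.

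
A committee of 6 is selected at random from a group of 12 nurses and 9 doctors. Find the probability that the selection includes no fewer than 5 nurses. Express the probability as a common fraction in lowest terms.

There are C(21,6) = 54264 ways to choose the 6.
Favorable selections (no fewer than 5 nurses): C(12,5)·C(9,1) + C(12,6)·C(9,0) = 7128 + 924 = 8052.
Probability = 8052/54264 = 671/4522.

671/4522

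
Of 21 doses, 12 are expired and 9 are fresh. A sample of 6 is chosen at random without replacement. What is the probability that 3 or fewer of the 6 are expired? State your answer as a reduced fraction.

There are C(21,6) = 54264 ways to choose the 6.
Favorable selections (3 or fewer expired): C(12,0)·C(9,6) + C(12,1)·C(9,5) + C(12,2)·C(9,4) + C(12,3)·C(9,3) = 84 + 1512 + 8316 + 18480 = 28392.
Probability = 28392/54264 = 169/323.

169/323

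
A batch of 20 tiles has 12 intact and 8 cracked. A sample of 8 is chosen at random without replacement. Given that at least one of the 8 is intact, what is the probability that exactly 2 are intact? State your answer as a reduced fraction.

1848/125969

Work in counts. Selections with at least one intact: C(20,8) − C(8,8) = 125970 − 1 = 125969.
Of those, selections where exactly 2 are intact: C(12,2)·C(8,6) = 66·28 = 1848.
Conditional probability = 1848/125969.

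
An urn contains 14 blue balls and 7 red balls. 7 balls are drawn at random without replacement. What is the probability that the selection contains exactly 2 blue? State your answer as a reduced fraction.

637/38760

Total number of selections: C(21,7) = 116280.
Selections with exactly 2 blue: choose 2 of the 14 blue and 5 of the 7 red, C(14,2)·C(7,5) = 91·21 = 1911.
Probability = 1911/116280 = 637/38760.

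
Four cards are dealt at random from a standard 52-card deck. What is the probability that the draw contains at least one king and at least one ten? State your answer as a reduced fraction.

1332/20825

There are C(52,4) = 270725 possible draws.
By inclusion-exclusion on the complements, draws missing all kings or all tens: C(48,4) + C(48,4) − C(44,4) = 194580 + 194580 − 135751 = 253409.
So draws with at least one of each: 270725 − 253409 = 17316, probability 17316/270725 = 1332/20825.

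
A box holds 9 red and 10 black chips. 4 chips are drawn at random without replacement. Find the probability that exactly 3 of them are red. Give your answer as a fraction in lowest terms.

There are C(19,4) = 3876 ways to choose 4 from 19.
Selections with exactly 3 red: choose 3 of the 9 red and 1 of the 10 black, C(9,3)·C(10,1) = 84·10 = 840.
Probability = 840/3876 = 70/323.

70/323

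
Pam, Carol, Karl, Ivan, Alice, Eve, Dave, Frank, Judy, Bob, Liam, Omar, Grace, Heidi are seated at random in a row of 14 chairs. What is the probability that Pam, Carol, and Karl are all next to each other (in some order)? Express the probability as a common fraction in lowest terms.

There are 14! = 87178291200 arrangements.
Treat the three as one block: 12! placements × 3! orders within the block = 479001600·6 = 2874009600.
Probability = 2874009600/87178291200 = 3/91.

3/91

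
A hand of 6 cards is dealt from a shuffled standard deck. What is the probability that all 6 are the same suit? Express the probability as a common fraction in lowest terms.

66/195755

There are C(52,6) = 20358520 possible 6-card hands.
Hands of one suit: 4 suits × C(13,6) = 4·1716 = 6864.
Probability = 6864/20358520 = 66/195755.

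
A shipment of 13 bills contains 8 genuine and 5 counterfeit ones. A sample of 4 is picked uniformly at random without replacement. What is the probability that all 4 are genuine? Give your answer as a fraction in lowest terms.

There are C(13,4) = 715 possible selections.
Selections with all genuine: C(8,4) = 70.
Probability = 70/715 = 14/143.

14/143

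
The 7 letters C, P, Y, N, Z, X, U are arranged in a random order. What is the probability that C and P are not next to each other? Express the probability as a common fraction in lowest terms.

There are 7! = 5040 arrangements.
Arrangements with C and P adjacent: 2·6! = 1440.
So not adjacent: 5040 − 1440 = 3600, probability 3600/5040 = 5/7.

5/7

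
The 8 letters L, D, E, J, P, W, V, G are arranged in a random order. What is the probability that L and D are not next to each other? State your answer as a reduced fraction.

3/4

There are 8! = 40320 arrangements.
Arrangements with L and D adjacent: 2·7! = 10080.
So not adjacent: 40320 − 10080 = 30240, probability 30240/40320 = 3/4.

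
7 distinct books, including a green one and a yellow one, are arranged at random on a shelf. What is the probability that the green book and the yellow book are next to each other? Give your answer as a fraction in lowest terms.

2/7

There are 7! = 5040 arrangements.
Treat the green book and the yellow book as a block: 6! arrangements of the blocks × 2 orders within the block = 2·720 = 1440.
Probability = 1440/5040 = 2/7.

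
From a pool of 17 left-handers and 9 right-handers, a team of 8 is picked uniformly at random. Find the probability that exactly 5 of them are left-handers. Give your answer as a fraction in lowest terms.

39984/120175

Total number of selections: C(26,8) = 1562275.
Selections with exactly 5 left-handers: choose 5 of the 17 left-handers and 3 of the 9 right-handers, C(17,5)·C(9,3) = 6188·84 = 519792.
Probability = 519792/1562275 = 39984/120175.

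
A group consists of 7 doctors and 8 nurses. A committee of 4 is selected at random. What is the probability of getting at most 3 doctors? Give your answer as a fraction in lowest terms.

38/39

Total selections: C(15,4) = 1365.
The complement is exactly 4 doctors: C(7,4)·C(8,0) = 35.
Probability = 1 − 35/1365 = 1330/1365 = 38/39.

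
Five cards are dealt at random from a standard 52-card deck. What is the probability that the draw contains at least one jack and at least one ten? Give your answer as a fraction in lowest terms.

There are C(52,5) = 2598960 possible draws.
By inclusion-exclusion on the complements, draws missing all jacks or all tens: C(48,5) + C(48,5) − C(44,5) = 1712304 + 1712304 − 1086008 = 2338600.
So draws with at least one of each: 2598960 − 2338600 = 260360, probability 260360/2598960 = 6509/64974.

6509/64974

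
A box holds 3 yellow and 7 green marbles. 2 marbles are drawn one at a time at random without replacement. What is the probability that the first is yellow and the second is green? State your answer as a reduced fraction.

Multiply the conditional probabilities at each draw: 3/10 · 7/9 = 21/90 = 7/30.

7/30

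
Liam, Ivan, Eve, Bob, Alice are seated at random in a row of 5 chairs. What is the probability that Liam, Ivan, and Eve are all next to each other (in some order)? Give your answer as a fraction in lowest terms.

There are 5! = 120 arrangements.
Treat the three as one block: 3! placements × 3! orders within the block = 6·6 = 36.
Probability = 36/120 = 3/10.

3/10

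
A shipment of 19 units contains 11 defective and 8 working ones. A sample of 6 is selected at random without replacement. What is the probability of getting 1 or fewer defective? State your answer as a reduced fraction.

23/969

Total selections: C(19,6) = 27132.
Favorable selections (1 or fewer defective): C(11,0)·C(8,6) + C(11,1)·C(8,5) = 28 + 616 = 644.
Probability = 644/27132 = 23/969.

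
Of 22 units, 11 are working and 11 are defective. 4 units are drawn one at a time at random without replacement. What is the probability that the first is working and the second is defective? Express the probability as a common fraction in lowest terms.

Multiply the conditional probabilities at each draw: 11/22 · 11/21 = 121/462 = 11/42.

11/42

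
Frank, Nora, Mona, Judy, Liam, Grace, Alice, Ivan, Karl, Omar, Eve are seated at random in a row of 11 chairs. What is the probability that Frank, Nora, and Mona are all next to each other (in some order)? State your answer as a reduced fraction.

3/55

There are 11! = 39916800 arrangements.
Treat the three as one block: 9! placements × 3! orders within the block = 362880·6 = 2177280.
Probability = 2177280/39916800 = 3/55.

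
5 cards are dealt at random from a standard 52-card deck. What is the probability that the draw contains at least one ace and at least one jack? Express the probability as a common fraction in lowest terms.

6509/64974

There are C(52,5) = 2598960 possible draws.
By inclusion-exclusion on the complements, draws missing all aces or all jacks: C(48,5) + C(48,5) − C(44,5) = 1712304 + 1712304 − 1086008 = 2338600.
So draws with at least one of each: 2598960 − 2338600 = 260360, probability 260360/2598960 = 6509/64974.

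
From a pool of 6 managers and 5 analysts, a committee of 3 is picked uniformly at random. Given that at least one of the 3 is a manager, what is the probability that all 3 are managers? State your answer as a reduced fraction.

4/31

Work in counts. Selections with at least one manager: C(11,3) − C(5,3) = 165 − 10 = 155.
Of those, selections where all 3 are managers: C(6,3) = 20.
Conditional probability = 20/155 = 4/31.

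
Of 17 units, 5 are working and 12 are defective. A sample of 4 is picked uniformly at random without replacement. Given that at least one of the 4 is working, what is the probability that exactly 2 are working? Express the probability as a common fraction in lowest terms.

132/377

Work in counts. Selections with at least one working: C(17,4) − C(12,4) = 2380 − 495 = 1885.
Of those, selections where exactly 2 are working: C(5,2)·C(12,2) = 10·66 = 660.
Conditional probability = 660/1885 = 132/377.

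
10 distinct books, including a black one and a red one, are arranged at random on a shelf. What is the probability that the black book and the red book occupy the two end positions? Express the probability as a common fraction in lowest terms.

1/45

There are 10! = 3628800 arrangements.
Place the black book and the red book at the ends in 2 ways, arrange the remaining 8 in 8! = 40320 ways: 2·40320 = 80640.
Probability = 80640/3628800 = 1/45.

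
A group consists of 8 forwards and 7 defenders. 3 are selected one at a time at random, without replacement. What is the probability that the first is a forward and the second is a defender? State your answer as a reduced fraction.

Multiply the conditional probabilities at each draw: 8/15 · 7/14 = 56/210 = 4/15.

4/15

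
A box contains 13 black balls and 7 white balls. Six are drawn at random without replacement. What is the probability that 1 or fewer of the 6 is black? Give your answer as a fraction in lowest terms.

Total selections: C(20,6) = 38760.
Favorable selections (1 or fewer black): C(13,0)·C(7,6) + C(13,1)·C(7,5) = 7 + 273 = 280.
Probability = 280/38760 = 7/969.

7/969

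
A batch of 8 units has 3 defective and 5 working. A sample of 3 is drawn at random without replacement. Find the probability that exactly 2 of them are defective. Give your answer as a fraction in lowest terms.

15/56

Total number of selections: C(8,3) = 56.
Selections with exactly 2 defective: choose 2 of the 3 defective and 1 of the 5 working, C(3,2)·C(5,1) = 3·5 = 15.
Probability = 15/56.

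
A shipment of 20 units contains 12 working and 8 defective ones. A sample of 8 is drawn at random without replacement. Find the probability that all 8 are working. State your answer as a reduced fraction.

There are C(20,8) = 125970 possible selections.
Selections with all working: C(12,8) = 495.
Probability = 495/125970 = 33/8398.

33/8398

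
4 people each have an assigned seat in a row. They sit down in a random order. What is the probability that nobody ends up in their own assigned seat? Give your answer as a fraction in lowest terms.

There are 4! = 24 seatings.
By inclusion-exclusion, seatings with no fixed points: C(4,0)·4! − C(4,1)·3! + C(4,2)·2! − C(4,3)·1! + C(4,4)·0! = 9.
Probability = 9/24 = 3/8.

3/8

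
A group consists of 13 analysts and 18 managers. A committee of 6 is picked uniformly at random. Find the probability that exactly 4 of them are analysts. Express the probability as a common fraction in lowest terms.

935/6293

The sample space is all 6-subsets of the 31: C(31,6) = 736281.
Selections with exactly 4 analysts: choose 4 of the 13 analysts and 2 of the 18 managers, C(13,4)·C(18,2) = 715·153 = 109395.
Probability = 109395/736281 = 935/6293.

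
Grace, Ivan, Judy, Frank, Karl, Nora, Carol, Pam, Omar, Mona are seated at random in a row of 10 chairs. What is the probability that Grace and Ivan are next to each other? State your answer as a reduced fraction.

There are 10! = 3628800 arrangements.
Treat Grace and Ivan as a block: 9! arrangements of the blocks × 2 orders within the block = 2·362880 = 725760.
Probability = 725760/3628800 = 1/5.

1/5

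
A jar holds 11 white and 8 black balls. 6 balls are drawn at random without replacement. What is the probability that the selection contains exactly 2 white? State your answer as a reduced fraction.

The sample space is all 6-subsets of the 19: C(19,6) = 27132.
Selections with exactly 2 white: choose 2 of the 11 white and 4 of the 8 black, C(11,2)·C(8,4) = 55·70 = 3850.
Probability = 3850/27132 = 275/1938.

275/1938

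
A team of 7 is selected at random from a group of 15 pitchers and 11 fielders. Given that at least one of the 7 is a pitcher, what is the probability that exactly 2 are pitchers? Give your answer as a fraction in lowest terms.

441/5977

Work in counts. Selections with at least one pitcher: C(26,7) − C(11,7) = 657800 − 330 = 657470.
Of those, selections where exactly 2 are pitchers: C(15,2)·C(11,5) = 105·462 = 48510.
Conditional probability = 48510/657470 = 441/5977.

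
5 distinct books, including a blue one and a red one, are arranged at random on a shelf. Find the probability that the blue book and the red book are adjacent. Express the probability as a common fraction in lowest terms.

2/5

There are 5! = 120 arrangements.
Treat the blue book and the red book as a block: 4! arrangements of the blocks × 2 orders within the block = 2·24 = 48.
Probability = 48/120 = 2/5.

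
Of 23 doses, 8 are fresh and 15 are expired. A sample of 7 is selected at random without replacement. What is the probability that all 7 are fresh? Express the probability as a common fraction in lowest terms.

There are C(23,7) = 245157 possible selections.
Selections with all fresh: C(8,7) = 8.
Probability = 8/245157.

8/245157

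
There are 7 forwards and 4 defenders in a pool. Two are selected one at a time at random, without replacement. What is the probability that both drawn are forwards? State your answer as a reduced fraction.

21/55

Multiply the conditional probabilities at each draw: 7/11 · 6/10 = 42/110 = 21/55.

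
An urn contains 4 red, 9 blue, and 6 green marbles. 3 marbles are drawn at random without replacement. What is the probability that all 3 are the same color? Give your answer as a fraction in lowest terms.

36/323

There are C(19,3) = 969 ways to draw 3 marbles.
All same color: C(4,3) + C(9,3) + C(6,3) = 4 + 84 + 20 = 108.
Probability = 108/969 = 36/323.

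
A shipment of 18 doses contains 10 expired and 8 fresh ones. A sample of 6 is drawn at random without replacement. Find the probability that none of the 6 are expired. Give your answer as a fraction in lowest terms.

There are C(18,6) = 18564 possible selections.
Selections with no expired (all fresh): C(8,6) = 28.
Probability = 28/18564 = 1/663.

1/663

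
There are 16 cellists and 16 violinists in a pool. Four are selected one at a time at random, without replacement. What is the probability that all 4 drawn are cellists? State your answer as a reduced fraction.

Multiply the conditional probabilities at each draw: 16/32 · 15/31 · 14/30 · 13/29 = 43680/863040 = 91/1798.

91/1798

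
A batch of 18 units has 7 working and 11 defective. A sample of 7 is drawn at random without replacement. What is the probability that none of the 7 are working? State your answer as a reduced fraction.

There are C(18,7) = 31824 possible selections.
Selections with no working (all defective): C(11,7) = 330.
Probability = 330/31824 = 55/5304.

55/5304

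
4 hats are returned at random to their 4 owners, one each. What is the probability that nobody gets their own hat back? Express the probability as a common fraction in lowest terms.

3/8

There are 4! = 24 assignments.
By inclusion-exclusion, assignments with no fixed points: C(4,0)·4! − C(4,1)·3! + C(4,2)·2! − C(4,3)·1! + C(4,4)·0! = 9.
Probability = 9/24 = 3/8.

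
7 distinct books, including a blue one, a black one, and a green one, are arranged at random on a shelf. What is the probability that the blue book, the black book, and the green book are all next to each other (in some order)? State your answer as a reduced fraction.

1/7

There are 7! = 5040 arrangements.
Treat the three as one block: 5! placements × 3! orders within the block = 120·6 = 720.
Probability = 720/5040 = 1/7.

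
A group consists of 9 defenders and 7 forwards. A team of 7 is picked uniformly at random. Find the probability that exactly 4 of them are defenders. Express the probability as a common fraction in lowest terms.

Total number of selections: C(16,7) = 11440.
Selections with exactly 4 defenders: choose 4 of the 9 defenders and 3 of the 7 forwards, C(9,4)·C(7,3) = 126·35 = 4410.
Probability = 4410/11440 = 441/1144.

441/1144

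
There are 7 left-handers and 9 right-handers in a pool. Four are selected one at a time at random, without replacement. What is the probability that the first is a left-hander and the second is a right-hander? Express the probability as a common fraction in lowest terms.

Multiply the conditional probabilities at each draw: 7/16 · 9/15 = 63/240 = 21/80.

21/80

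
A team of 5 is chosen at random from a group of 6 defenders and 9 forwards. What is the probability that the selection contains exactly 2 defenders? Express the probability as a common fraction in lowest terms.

60/143

There are C(15,5) = 3003 ways to choose 5 from 15.
Selections with exactly 2 defenders: choose 2 of the 6 defenders and 3 of the 9 forwards, C(6,2)·C(9,3) = 15·84 = 1260.
Probability = 1260/3003 = 60/143.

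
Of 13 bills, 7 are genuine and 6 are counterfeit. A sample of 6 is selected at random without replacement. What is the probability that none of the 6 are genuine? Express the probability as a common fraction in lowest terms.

There are C(13,6) = 1716 possible selections.
Selections with no genuine (all counterfeit): C(6,6) = 1.
Probability = 1/1716.

1/1716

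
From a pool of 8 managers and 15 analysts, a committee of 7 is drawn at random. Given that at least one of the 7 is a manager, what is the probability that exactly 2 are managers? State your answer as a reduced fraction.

1274/3617

Work in counts. Selections with at least one manager: C(23,7) − C(15,7) = 245157 − 6435 = 238722.
Of those, selections where exactly 2 are managers: C(8,2)·C(15,5) = 28·3003 = 84084.
Conditional probability = 84084/238722 = 1274/3617.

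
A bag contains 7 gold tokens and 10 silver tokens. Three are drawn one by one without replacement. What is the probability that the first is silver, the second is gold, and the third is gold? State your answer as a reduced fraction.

7/68

Multiply the conditional probabilities at each draw: 10/17 · 7/16 · 6/15 = 420/4080 = 7/68.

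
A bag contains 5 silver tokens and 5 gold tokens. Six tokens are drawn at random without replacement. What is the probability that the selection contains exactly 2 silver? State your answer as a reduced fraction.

The sample space is all 6-subsets of the 10: C(10,6) = 210.
Selections with exactly 2 silver: choose 2 of the 5 silver and 4 of the 5 gold, C(5,2)·C(5,4) = 10·5 = 50.
Probability = 50/210 = 5/21.

5/21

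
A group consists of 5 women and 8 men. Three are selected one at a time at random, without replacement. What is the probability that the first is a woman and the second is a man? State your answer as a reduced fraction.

Multiply the conditional probabilities at each draw: 5/13 · 8/12 = 40/156 = 10/39.

10/39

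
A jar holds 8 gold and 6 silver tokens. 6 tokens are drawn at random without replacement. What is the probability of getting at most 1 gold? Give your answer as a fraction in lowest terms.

7/429

There are C(14,6) = 3003 ways to choose the 6.
Favorable selections (at most 1 gold): C(8,0)·C(6,6) + C(8,1)·C(6,5) = 1 + 48 = 49.
Probability = 49/3003 = 7/429.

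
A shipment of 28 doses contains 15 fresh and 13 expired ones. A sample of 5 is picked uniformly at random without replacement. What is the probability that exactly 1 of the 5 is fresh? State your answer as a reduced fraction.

55/504

Total number of selections: C(28,5) = 98280.
Selections with exactly 1 fresh: choose 1 of the 15 fresh and 4 of the 13 expired, C(15,1)·C(13,4) = 15·715 = 10725.
Probability = 10725/98280 = 55/504.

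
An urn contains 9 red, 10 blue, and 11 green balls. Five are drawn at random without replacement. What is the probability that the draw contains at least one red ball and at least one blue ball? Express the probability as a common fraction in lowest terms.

There are C(30,5) = 142506 possible draws.
By inclusion-exclusion on the complements, draws missing all red or all blue: C(21,5) + C(20,5) − C(11,5) = 20349 + 15504 − 462 = 35391.
So draws with at least one of each: 142506 − 35391 = 107115, probability 107115/142506 = 35705/47502.

35705/47502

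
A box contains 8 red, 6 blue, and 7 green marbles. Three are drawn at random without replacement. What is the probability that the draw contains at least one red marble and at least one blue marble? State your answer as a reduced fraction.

312/665

There are C(21,3) = 1330 possible draws.
By inclusion-exclusion on the complements, draws missing all red or all blue: C(13,3) + C(15,3) − C(7,3) = 286 + 455 − 35 = 706.
So draws with at least one of each: 1330 − 706 = 624, probability 624/1330 = 312/665.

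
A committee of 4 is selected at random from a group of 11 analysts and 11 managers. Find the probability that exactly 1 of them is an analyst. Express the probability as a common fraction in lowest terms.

There are C(22,4) = 7315 ways to choose 4 from 22.
Selections with exactly 1 analyst: choose 1 of the 11 analysts and 3 of the 11 managers, C(11,1)·C(11,3) = 11·165 = 1815.
Probability = 1815/7315 = 33/133.

33/133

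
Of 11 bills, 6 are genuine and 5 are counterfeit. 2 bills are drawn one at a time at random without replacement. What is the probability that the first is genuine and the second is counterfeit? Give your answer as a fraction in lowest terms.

Multiply the conditional probabilities at each draw: 6/11 · 5/10 = 30/110 = 3/11.

3/11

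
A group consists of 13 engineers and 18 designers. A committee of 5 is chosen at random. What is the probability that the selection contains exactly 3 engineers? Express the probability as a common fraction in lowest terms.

4862/18879

There are C(31,5) = 169911 ways to choose 5 from 31.
Selections with exactly 3 engineers: choose 3 of the 13 engineers and 2 of the 18 designers, C(13,3)·C(18,2) = 286·153 = 43758.
Probability = 43758/169911 = 4862/18879.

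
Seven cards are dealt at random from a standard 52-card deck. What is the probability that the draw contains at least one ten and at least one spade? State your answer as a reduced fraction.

There are C(52,7) = 133784560 possible draws.
By inclusion-exclusion on the complements, draws missing all tens or all spades: C(48,7) + C(39,7) − C(36,7) = 73629072 + 15380937 − 8347680 = 80662329.
So draws with at least one of each: 133784560 − 80662329 = 53122231, probability 53122231/133784560.

53122231/133784560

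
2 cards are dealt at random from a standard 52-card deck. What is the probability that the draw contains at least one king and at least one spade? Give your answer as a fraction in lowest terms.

There are C(52,2) = 1326 possible draws.
By inclusion-exclusion on the complements, draws missing all kings or all spades: C(48,2) + C(39,2) − C(36,2) = 1128 + 741 − 630 = 1239.
So draws with at least one of each: 1326 − 1239 = 87, probability 87/1326 = 29/442.

29/442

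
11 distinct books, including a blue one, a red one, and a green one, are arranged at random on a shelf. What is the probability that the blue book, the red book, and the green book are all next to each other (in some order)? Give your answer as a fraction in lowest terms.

3/55

There are 11! = 39916800 arrangements.
Treat the three as one block: 9! placements × 3! orders within the block = 362880·6 = 2177280.
Probability = 2177280/39916800 = 3/55.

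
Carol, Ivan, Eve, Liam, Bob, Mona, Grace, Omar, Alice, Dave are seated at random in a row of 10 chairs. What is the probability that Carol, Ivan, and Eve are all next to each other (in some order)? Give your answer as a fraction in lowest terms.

There are 10! = 3628800 arrangements.
Treat the three as one block: 8! placements × 3! orders within the block = 40320·6 = 241920.
Probability = 241920/3628800 = 1/15.

1/15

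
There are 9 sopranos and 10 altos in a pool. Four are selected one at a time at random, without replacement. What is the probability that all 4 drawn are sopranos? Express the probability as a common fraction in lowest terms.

21/646

Multiply the conditional probabilities at each draw: 9/19 · 8/18 · 7/17 · 6/16 = 3024/93024 = 21/646.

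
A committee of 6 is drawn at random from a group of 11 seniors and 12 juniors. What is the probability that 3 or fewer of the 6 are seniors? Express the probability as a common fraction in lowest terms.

Total selections: C(23,6) = 100947.
Count the complement (more than 3 seniors): C(11,4)·C(12,2) + C(11,5)·C(12,1) + C(11,6)·C(12,0) = 21780 + 5544 + 462 = 27786.
Probability = 1 − 27786/100947 = 73161/100947 = 2217/3059.

2217/3059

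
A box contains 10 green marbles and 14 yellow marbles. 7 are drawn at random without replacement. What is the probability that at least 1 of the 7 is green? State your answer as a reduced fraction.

1298/1311

There are C(24,7) = 346104 ways to choose the 7.
The complement is all 7 are yellow: C(14,7) = 3432.
Probability = 1 − 3432/346104 = 342672/346104 = 1298/1311.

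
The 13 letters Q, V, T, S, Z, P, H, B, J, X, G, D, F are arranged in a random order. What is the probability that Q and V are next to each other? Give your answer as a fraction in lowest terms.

2/13

There are 13! = 6227020800 arrangements.
Treat Q and V as a block: 12! arrangements of the blocks × 2 orders within the block = 2·479001600 = 958003200.
Probability = 958003200/6227020800 = 2/13.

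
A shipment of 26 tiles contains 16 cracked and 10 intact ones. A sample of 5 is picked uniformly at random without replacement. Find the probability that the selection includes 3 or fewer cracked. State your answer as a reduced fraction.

Total selections: C(26,5) = 65780.
Favorable selections (3 or fewer cracked): C(16,0)·C(10,5) + C(16,1)·C(10,4) + C(16,2)·C(10,3) + C(16,3)·C(10,2) = 252 + 3360 + 14400 + 25200 = 43212.
Probability = 43212/65780 = 831/1265.

831/1265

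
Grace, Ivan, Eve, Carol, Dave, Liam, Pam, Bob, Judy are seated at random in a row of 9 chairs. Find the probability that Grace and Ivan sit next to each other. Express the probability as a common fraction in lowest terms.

2/9

There are 9! = 362880 arrangements.
Treat Grace and Ivan as a block: 8! arrangements of the blocks × 2 orders within the block = 2·40320 = 80640.
Probability = 80640/362880 = 2/9.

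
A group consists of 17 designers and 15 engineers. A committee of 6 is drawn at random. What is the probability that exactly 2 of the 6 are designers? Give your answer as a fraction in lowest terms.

There are C(32,6) = 906192 ways to choose 6 from 32.
Selections with exactly 2 designers: choose 2 of the 17 designers and 4 of the 15 engineers, C(17,2)·C(15,4) = 136·1365 = 185640.
Probability = 185640/906192 = 1105/5394.

1105/5394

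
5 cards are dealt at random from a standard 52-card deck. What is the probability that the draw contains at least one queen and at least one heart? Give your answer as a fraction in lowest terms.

There are C(52,5) = 2598960 possible draws.
By inclusion-exclusion on the complements, draws missing all queens or all hearts: C(48,5) + C(39,5) − C(36,5) = 1712304 + 575757 − 376992 = 1911069.
So draws with at least one of each: 2598960 − 1911069 = 687891, probability 687891/2598960 = 229297/866320.

229297/866320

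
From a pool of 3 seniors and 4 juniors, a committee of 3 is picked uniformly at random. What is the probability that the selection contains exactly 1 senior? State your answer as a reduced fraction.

18/35

Total number of selections: C(7,3) = 35.
Selections with exactly 1 senior: choose 1 of the 3 seniors and 2 of the 4 juniors, C(3,1)·C(4,2) = 3·6 = 18.
Probability = 18/35.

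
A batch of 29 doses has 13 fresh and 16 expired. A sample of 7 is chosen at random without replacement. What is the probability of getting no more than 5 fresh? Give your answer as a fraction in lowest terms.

There are C(29,7) = 1560780 ways to choose the 7.
Favorable selections (no more than 5 fresh): C(13,0)·C(16,7) + C(13,1)·C(16,6) + C(13,2)·C(16,5) + C(13,3)·C(16,4) + C(13,4)·C(16,3) + C(13,5)·C(16,2) = 11440 + 104104 + 340704 + 520520 + 400400 + 154440 = 1531608.
Probability = 1531608/1560780 = 9818/10005.

9818/10005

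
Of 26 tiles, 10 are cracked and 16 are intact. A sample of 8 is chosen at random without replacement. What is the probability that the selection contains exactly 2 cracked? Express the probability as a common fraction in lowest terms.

504/2185

Total number of selections: C(26,8) = 1562275.
Selections with exactly 2 cracked: choose 2 of the 10 cracked and 6 of the 16 intact, C(10,2)·C(16,6) = 45·8008 = 360360.
Probability = 360360/1562275 = 504/2185.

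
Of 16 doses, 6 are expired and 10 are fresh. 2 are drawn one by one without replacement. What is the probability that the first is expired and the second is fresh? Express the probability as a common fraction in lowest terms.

Multiply the conditional probabilities at each draw: 6/16 · 10/15 = 60/240 = 1/4.

1/4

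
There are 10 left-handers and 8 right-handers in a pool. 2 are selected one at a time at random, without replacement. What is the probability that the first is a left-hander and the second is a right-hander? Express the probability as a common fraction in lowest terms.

40/153

Multiply the conditional probabilities at each draw: 10/18 · 8/17 = 80/306 = 40/153.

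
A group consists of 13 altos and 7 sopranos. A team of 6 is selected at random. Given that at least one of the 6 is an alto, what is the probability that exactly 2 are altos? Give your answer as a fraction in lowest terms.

Work in counts. Selections with at least one alto: C(20,6) − C(7,6) = 38760 − 7 = 38753.
Of those, selections where exactly 2 are altos: C(13,2)·C(7,4) = 78·35 = 2730.
Conditional probability = 2730/38753 = 210/2981.

210/2981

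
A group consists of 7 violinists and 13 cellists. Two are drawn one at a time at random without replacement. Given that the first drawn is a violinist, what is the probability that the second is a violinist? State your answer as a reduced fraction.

6/19

After removing one violinist, 19 remain: 6 violinists and 13 cellists.
So the probability the next is a violinist is 6/19.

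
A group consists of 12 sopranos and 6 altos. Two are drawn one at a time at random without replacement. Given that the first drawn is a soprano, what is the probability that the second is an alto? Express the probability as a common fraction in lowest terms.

After removing one soprano, 17 remain: 11 sopranos and 6 altos.
So the probability the next is an alto is 6/17.

6/17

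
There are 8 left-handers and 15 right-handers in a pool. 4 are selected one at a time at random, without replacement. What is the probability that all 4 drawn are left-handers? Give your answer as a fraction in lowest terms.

Multiply the conditional probabilities at each draw: 8/23 · 7/22 · 6/21 · 5/20 = 1680/212520 = 2/253.

2/253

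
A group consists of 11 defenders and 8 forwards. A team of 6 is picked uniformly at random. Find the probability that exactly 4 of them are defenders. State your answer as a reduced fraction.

110/323

The sample space is all 6-subsets of the 19: C(19,6) = 27132.
Selections with exactly 4 defenders: choose 4 of the 11 defenders and 2 of the 8 forwards, C(11,4)·C(8,2) = 330·28 = 9240.
Probability = 9240/27132 = 110/323.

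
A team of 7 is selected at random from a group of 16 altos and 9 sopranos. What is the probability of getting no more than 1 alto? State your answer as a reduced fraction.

Total selections: C(25,7) = 480700.
Favorable selections (no more than 1 alto): C(16,0)·C(9,7) + C(16,1)·C(9,6) = 36 + 1344 = 1380.
Probability = 1380/480700 = 3/1045.

3/1045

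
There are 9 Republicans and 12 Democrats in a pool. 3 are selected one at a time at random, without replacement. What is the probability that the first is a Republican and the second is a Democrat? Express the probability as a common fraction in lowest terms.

Multiply the conditional probabilities at each draw: 9/21 · 12/20 = 108/420 = 9/35.

9/35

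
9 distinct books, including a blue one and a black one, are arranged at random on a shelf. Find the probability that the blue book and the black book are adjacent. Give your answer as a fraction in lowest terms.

2/9

There are 9! = 362880 arrangements.
Treat the blue book and the black book as a block: 8! arrangements of the blocks × 2 orders within the block = 2·40320 = 80640.
Probability = 80640/362880 = 2/9.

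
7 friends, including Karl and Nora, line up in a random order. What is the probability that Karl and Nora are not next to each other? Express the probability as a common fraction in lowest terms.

5/7

There are 7! = 5040 arrangements.
Arrangements with Karl and Nora adjacent: 2·6! = 1440.
So not adjacent: 5040 − 1440 = 3600, probability 3600/5040 = 5/7.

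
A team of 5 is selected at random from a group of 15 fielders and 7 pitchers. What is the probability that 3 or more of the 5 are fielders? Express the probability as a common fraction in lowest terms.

There are C(22,5) = 26334 ways to choose the 5.
Favorable selections (3 or more fielders): C(15,3)·C(7,2) + C(15,4)·C(7,1) + C(15,5)·C(7,0) = 9555 + 9555 + 3003 = 22113.
Probability = 22113/26334 = 351/418.

351/418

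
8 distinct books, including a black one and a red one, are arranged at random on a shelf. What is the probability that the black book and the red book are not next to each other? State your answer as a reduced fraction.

There are 8! = 40320 arrangements.
Arrangements with the black book and the red book adjacent: 2·7! = 10080.
So not adjacent: 40320 − 10080 = 30240, probability 30240/40320 = 3/4.

3/4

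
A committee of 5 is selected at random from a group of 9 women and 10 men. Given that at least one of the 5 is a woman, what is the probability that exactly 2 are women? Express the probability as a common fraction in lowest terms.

Work in counts. Selections with at least one woman: C(19,5) − C(10,5) = 11628 − 252 = 11376.
Of those, selections where exactly 2 are women: C(9,2)·C(10,3) = 36·120 = 4320.
Conditional probability = 4320/11376 = 30/79.

30/79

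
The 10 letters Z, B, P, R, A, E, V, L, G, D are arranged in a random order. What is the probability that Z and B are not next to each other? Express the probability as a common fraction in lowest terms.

4/5

There are 10! = 3628800 arrangements.
Arrangements with Z and B adjacent: 2·9! = 725760.
So not adjacent: 3628800 − 725760 = 2903040, probability 2903040/3628800 = 4/5.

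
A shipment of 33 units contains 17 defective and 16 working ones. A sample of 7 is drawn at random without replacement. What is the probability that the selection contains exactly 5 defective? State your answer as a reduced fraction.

The sample space is all 7-subsets of the 33: C(33,7) = 4272048.
Selections with exactly 5 defective: choose 5 of the 17 defective and 2 of the 16 working, C(17,5)·C(16,2) = 6188·120 = 742560.
Probability = 742560/4272048 = 15470/89001.

15470/89001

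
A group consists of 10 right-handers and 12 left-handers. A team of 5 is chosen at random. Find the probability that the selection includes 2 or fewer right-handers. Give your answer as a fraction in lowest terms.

79/133

Total selections: C(22,5) = 26334.
Favorable selections (2 or fewer right-handers): C(10,0)·C(12,5) + C(10,1)·C(12,4) + C(10,2)·C(12,3) = 792 + 4950 + 9900 = 15642.
Probability = 15642/26334 = 79/133.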